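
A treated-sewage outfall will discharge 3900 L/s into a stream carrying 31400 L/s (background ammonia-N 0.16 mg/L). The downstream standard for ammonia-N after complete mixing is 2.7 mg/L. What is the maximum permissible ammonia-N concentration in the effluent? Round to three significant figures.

At the limit, (Qr·Cr + Qe·Cₑ)/(Qr + Qe) = 2.7:
Cₑ = (35300·2.7 − 31400·0.1600) / 3900 = 23.15 mg/L.

23.2 mg/L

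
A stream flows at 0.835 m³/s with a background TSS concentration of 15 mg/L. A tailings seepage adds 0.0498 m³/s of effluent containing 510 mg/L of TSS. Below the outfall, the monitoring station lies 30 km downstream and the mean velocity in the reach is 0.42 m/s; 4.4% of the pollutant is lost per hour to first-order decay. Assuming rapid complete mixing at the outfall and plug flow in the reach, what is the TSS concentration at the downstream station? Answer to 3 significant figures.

17.6 mg/L

After mixing, C = (0.8350·15.00 + 0.04980·510.0) / 0.8848 = 37.92/0.8848 = 42.86 mg/L.
Travel time t = 30·1000 / 0.42 = 71430 s = 19.84 h.
4.4%/h lost → k = −ln(1 − 0.044) = 0.04500 h⁻¹.
First-order decay: C = 42.86·exp(−k·t) = 42.86·0.4095 = 17.55 mg/L.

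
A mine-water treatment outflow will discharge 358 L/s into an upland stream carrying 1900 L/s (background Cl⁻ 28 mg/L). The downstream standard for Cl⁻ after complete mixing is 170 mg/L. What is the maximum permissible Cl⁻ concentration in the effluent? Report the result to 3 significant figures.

924 mg/L

At the limit, (Qr·Cr + Qe·Cₑ)/(Qr + Qe) = 170:
Cₑ = (2258·170 − 1900·28.00) / 358.0 = 923.6 mg/L.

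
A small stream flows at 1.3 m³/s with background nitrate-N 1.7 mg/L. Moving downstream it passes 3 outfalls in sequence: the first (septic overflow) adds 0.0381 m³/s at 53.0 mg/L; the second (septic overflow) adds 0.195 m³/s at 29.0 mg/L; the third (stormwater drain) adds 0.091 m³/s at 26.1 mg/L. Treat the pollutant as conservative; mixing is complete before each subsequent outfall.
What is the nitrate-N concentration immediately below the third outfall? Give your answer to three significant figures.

7.55 mg/L

After outfall 1: Q = 1.300 + 0.03810 = 1.338 m³/s; C = (1.300·1.700 + 0.03810·53.00)/1.338 = 3.161 mg/L.
After outfall 2: Q = 1.338 + 0.1950 = 1.533 m³/s; C = (1.338·3.161 + 0.1950·29.00)/1.533 = 6.447 mg/L.
After outfall 3: Q = 1.533 + 0.09100 = 1.624 m³/s; C = (1.533·6.447 + 0.09100·26.10)/1.624 = 7.548 mg/L.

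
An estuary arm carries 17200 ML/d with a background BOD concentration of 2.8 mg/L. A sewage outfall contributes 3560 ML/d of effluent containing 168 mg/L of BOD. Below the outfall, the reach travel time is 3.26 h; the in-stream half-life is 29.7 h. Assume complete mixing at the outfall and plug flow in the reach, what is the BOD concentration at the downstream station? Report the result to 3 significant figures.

28.8 mg/L

Flow-weighted average: C = (17200·2.800 + 3560·168.0) / 20760 = 646200/20760 = 31.13 mg/L.
Half-life 29.7 h → k = ln 2 / 29.7 = 0.02334 h⁻¹ = 0.5601 d⁻¹.
Decay over the reach: 31.13·exp(−kt) = 31.13·0.9267 = 28.85 mg/L.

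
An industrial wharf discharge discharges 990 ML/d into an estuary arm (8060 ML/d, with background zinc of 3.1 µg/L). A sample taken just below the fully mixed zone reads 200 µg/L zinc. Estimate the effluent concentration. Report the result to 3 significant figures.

Mass balance: 8060·3.100 + 990.0·Cₑ = 9050·200.0
→ Cₑ = (9050·200.0 − 8060·3.100) / 990.0 = 1803 µg/L.

1800 µg/L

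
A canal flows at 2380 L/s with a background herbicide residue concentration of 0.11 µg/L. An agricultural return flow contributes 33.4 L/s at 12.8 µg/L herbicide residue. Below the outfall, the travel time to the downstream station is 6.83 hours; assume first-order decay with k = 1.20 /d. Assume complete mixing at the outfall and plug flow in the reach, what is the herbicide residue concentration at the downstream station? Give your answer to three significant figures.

Mixed concentration C = ΣQC/ΣQ = (2380·0.1100 + 33.40·12.80) / 2413 = 689.3/2413 = 0.2856 µg/L.
First-order decay: C = 0.2856·exp(−k·t) = 0.2856·0.7107 = 0.2030 µg/L.

0.203 µg/L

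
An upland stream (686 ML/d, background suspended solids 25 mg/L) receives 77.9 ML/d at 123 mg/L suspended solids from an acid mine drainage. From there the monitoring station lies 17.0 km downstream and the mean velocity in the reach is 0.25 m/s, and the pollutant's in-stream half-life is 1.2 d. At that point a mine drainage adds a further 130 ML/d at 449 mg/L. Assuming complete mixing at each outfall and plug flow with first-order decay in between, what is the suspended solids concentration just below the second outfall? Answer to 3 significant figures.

Flow-weighted average: C = (686.0·25.00 + 77.90·123.0) / 763.9 = 26730/763.9 = 34.99 mg/L; combined flow 763.9 ML/d.
Travel time t = 17.0·1000 / 0.25 = 68000 s = 18.89 h.
Half-life 1.2 d → k = ln 2 / 1.2 = 0.5776 d⁻¹.
After decay, C = 34.99 × e^(−kt) = 34.99 × 0.6347 = 22.21 mg/L.
Second outfall: C = (763.9·22.21 + 130.0·449.0)/893.9 = 84.28 mg/L.

84.3 mg/L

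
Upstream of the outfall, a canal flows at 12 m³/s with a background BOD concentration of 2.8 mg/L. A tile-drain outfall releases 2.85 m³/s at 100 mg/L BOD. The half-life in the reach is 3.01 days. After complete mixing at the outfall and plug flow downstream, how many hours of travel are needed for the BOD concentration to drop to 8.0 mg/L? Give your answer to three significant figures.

Flow-weighted average: C = (12.00·2.800 + 2.850·100.0) / 14.85 = 318.6/14.85 = 21.45 mg/L.
Half-life 3.01 d → k = ln 2 / 3.01 = 0.2303 d⁻¹.
21.45·exp(−k·t) = 8.0 → t = ln(21.45/8.0)/k = 370100 s = 102.8 h.

103 h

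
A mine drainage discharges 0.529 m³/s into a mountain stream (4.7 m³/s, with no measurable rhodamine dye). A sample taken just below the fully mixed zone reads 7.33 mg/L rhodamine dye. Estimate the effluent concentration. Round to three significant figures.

Mass balance: 4.700·0 + 0.5290·Cₑ = 5.229·7.330
→ Cₑ = (5.229·7.330 − 4.700·0) / 0.5290 = 72.45 mg/L.

72.5 mg/L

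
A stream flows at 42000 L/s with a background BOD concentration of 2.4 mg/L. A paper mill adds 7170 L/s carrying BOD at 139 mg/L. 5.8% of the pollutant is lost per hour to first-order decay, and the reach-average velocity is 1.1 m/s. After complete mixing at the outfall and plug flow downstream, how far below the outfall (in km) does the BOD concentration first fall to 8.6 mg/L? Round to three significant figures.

63.2 km

Mixed concentration C = ΣQC/ΣQ = (42000·2.400 + 7170·139.0) / 49170 = 1097000/49170 = 22.32 mg/L.
5.8%/h lost → k = −ln(1 − 0.058) = 0.05975 h⁻¹.
Set 22.32·exp(−k·t) = 8.6 → t = ln(22.32/8.6)/k = 57460 s = 15.96 h.
Distance = v·t = 1.1·57460 = 63210 m = 63.21 km.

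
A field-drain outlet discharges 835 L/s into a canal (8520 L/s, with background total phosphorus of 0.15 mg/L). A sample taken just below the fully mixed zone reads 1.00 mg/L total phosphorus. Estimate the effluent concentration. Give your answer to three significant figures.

9.67 mg/L

Mass balance: 8520·0.1500 + 835.0·Cₑ = 9355·1.000
→ Cₑ = (9355·1.000 − 8520·0.1500) / 835.0 = 9.673 mg/L.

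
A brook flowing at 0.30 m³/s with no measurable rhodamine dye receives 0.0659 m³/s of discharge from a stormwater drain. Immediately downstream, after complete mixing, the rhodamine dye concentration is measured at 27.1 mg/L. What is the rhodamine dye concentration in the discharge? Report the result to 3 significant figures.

150 mg/L

Mass balance: 0.3000·0 + 0.06590·Cₑ = 0.3659·27.10
→ Cₑ = (0.3659·27.10 − 0.3000·0) / 0.06590 = 150.5 mg/L.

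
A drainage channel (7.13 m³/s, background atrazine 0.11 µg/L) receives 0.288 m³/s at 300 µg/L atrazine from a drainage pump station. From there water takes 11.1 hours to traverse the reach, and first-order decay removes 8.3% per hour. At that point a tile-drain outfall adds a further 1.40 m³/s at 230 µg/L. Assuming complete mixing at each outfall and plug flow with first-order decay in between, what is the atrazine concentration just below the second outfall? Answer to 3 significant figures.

Conservation of mass: C = (7.130·0.1100 + 0.2880·300.0) / 7.418 = 87.18/7.418 = 11.75 µg/L; combined flow 7.418 m³/s.
8.3%/h lost → k = −ln(1 − 0.083) = 0.08665 h⁻¹.
Applying C = C₀e^(−kt): 11.75 × 0.3822 = 4.492 µg/L.
At the second outfall, C = (7.418·4.492 + 1.400·230.0) / (7.418 + 1.400) = 40.30 µg/L.

40.3 µg/L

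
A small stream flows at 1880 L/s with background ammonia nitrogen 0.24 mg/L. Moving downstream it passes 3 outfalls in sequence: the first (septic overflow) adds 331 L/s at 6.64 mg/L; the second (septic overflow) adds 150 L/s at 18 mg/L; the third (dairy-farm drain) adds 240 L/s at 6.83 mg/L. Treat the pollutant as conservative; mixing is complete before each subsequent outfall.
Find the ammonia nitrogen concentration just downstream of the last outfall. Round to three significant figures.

2.69 mg/L

Below outfall 1: Q → 2211 L/s, C = (1880·0.2400 + 331.0·6.640)/2211 = 1.198 mg/L.
Below outfall 2: Q → 2361 L/s, C = (2211·1.198 + 150.0·18.00)/2361 = 2.266 mg/L.
Below outfall 3: Q → 2601 L/s, C = (2361·2.266 + 240.0·6.830)/2601 = 2.687 mg/L.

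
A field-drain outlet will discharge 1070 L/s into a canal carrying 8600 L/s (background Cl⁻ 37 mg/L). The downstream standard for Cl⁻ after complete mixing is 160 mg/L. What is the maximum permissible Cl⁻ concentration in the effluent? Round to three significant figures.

1150 mg/L

At the limit, (Qr·Cr + Qe·Cₑ)/(Qr + Qe) = 160:
Cₑ = (9670·160 − 8600·37.00) / 1070 = 1149 mg/L.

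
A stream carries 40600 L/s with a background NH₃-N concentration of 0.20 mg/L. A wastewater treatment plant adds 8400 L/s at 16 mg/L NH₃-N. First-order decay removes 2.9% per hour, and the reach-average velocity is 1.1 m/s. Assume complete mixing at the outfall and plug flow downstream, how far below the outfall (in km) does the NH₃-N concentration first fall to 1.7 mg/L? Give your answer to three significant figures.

Conservation of mass: C = (40600·0.2000 + 8400·16.00) / 49000 = 142500/49000 = 2.909 mg/L.
2.9%/h lost → k = −ln(1 − 0.029) = 0.02943 h⁻¹.
Set 2.909·exp(−k·t) = 1.7 → t = ln(2.909/1.7)/k = 65690 s = 18.25 h.
Distance = v·t = 1.1·65690 = 72260 m = 72.26 km.

72.3 km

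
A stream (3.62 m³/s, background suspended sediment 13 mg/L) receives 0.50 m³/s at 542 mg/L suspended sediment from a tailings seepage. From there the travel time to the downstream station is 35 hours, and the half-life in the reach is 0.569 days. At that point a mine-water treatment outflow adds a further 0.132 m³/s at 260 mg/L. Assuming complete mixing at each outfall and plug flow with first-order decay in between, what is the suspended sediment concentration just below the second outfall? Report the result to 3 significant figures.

20.7 mg/L

Flow-weighted average: C = (3.620·13.00 + 0.5000·542.0) / 4.120 = 318.1/4.120 = 77.20 mg/L; combined flow 4.120 m³/s.
Half-life 0.569 d → k = ln 2 / 0.569 = 1.218 d⁻¹.
Decay over the reach: 77.20·exp(−kt) = 77.20·0.1692 = 13.06 mg/L.
Second outfall: C = (4.120·13.06 + 0.1320·260.0)/4.252 = 20.73 mg/L.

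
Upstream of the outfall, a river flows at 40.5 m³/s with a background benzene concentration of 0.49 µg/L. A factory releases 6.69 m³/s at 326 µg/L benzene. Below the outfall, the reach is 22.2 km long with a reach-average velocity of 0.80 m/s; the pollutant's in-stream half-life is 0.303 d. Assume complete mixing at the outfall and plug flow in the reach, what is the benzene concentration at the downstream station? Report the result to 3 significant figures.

Conservation of mass: C = (40.50·0.4900 + 6.690·326.0) / 47.19 = 2201/47.19 = 46.64 µg/L.
Travel time t = 22.2·1000 / 0.80 = 27750 s = 7.708 h.
Half-life 0.303 d → k = ln 2 / 0.303 = 2.288 d⁻¹.
After decay, C = 46.64 × e^(−kt) = 46.64 × 0.4796 = 22.37 µg/L.

22.4 µg/L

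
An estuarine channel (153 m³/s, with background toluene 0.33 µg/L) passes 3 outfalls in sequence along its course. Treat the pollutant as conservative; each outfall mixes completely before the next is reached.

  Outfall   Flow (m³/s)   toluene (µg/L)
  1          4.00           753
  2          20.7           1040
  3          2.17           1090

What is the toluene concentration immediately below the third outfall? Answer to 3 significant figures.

150 µg/L

After outfall 1: Q = 153.0 + 4.000 = 157.0 m³/s; C = (153.0·0.3300 + 4.000·753.0)/157.0 = 19.51 µg/L.
After outfall 2: Q = 157.0 + 20.70 = 177.7 m³/s; C = (157.0·19.51 + 20.70·1040)/177.7 = 138.4 µg/L.
After outfall 3: Q = 177.7 + 2.170 = 179.9 m³/s; C = (177.7·138.4 + 2.170·1090)/179.9 = 149.9 µg/L.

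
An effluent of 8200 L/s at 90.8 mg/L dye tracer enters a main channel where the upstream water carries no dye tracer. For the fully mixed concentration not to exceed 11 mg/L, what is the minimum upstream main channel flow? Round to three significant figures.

59500 L/s

Set C_mix = 11: (Q·0 + 8200·90.80) / (Q + 8200) = 11
→ Q = 8200·(90.80 − 11)/(11 − 0) = 59490 L/s.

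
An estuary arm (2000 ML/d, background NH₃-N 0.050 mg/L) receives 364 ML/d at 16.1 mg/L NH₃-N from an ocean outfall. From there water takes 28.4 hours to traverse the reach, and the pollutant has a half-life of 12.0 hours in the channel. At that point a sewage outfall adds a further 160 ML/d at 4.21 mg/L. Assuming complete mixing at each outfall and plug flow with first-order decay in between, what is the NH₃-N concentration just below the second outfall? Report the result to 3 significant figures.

0.725 mg/L

After mixing, C = (2000·0.05000 + 364.0·16.10) / 2364 = 5960/2364 = 2.521 mg/L; combined flow 2364 ML/d.
Half-life 12.0 h → k = ln 2 / 12.0 = 0.05776 h⁻¹ = 1.386 d⁻¹.
First-order decay: C = 2.521·exp(−k·t) = 2.521·0.1939 = 0.4889 mg/L.
At the second outfall, C = (2364·0.4889 + 160.0·4.210) / (2364 + 160.0) = 0.7248 mg/L.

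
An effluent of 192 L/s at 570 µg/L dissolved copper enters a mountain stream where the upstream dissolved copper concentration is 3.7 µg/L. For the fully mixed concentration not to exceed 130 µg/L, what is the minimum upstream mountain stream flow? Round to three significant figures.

669 L/s

Set C_mix = 130: (Q·3.700 + 192.0·570.0) / (Q + 192.0) = 130
→ Q = 192.0·(570.0 − 130)/(130 − 3.700) = 668.9 L/s.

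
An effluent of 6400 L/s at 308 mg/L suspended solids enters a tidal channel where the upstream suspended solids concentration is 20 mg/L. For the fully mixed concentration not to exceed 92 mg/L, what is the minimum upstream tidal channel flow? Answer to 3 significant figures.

19200 L/s

Set C_mix = 92: (Q·20.00 + 6400·308.0) / (Q + 6400) = 92
→ Q = 6400·(308.0 − 92)/(92 − 20.00) = 19200 L/s.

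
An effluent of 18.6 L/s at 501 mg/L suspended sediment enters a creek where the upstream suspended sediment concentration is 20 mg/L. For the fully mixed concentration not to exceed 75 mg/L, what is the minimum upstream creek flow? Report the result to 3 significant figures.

144 L/s

Set C_mix = 75: (Q·20.00 + 18.60·501.0) / (Q + 18.60) = 75
→ Q = 18.60·(501.0 − 75)/(75 − 20.00) = 144.1 L/s.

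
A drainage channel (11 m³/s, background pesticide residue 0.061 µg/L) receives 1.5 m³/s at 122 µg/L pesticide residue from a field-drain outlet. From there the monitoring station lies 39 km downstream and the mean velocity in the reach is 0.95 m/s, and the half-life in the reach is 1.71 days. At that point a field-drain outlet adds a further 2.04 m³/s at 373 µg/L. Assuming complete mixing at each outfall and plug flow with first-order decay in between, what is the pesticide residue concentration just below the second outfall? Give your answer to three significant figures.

Mixed concentration C = ΣQC/ΣQ = (11.00·0.06100 + 1.500·122.0) / 12.50 = 183.7/12.50 = 14.69 µg/L; combined flow 12.50 m³/s.
Travel time t = 39·1000 / 0.95 = 41050 s = 11.40 h.
Half-life 1.71 d → k = ln 2 / 1.71 = 0.4053 d⁻¹.
Applying C = C₀e^(−kt): 14.69 × 0.8248 = 12.12 µg/L.
Second outfall: C = (12.50·12.12 + 2.040·373.0)/14.54 = 62.75 µg/L.

62.8 µg/L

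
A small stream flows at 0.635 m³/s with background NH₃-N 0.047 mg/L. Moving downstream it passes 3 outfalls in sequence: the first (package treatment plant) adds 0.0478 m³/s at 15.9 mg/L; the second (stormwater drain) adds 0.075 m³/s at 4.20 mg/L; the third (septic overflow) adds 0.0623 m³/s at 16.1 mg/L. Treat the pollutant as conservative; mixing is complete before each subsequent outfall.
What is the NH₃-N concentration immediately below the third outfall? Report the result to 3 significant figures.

2.57 mg/L

After outfall 1: Q = 0.6350 + 0.04780 = 0.6828 m³/s; C = (0.6350·0.04700 + 0.04780·15.90)/0.6828 = 1.157 mg/L.
After outfall 2: Q = 0.6828 + 0.07500 = 0.7578 m³/s; C = (0.6828·1.157 + 0.07500·4.200)/0.7578 = 1.458 mg/L.
After outfall 3: Q = 0.7578 + 0.06230 = 0.8201 m³/s; C = (0.7578·1.458 + 0.06230·16.10)/0.8201 = 2.570 mg/L.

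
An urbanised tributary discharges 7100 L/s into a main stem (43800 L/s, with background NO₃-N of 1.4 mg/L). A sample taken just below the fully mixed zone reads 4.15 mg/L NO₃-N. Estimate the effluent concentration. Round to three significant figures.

21.1 mg/L

Mass balance: 43800·1.400 + 7100·Cₑ = 50900·4.150
→ Cₑ = (50900·4.150 − 43800·1.400) / 7100 = 21.11 mg/L.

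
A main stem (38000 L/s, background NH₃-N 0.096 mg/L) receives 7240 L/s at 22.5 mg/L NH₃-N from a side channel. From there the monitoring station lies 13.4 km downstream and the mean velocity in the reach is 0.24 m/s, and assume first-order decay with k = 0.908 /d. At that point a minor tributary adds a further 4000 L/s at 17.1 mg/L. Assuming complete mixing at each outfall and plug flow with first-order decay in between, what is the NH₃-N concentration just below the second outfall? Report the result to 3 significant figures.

3.27 mg/L

After mixing, C = (38000·0.09600 + 7240·22.50) / 45240 = 166500/45240 = 3.681 mg/L; combined flow 45240 L/s.
Travel time t = 13.4·1000 / 0.24 = 55830 s = 15.51 h.
After decay, C = 3.681 × e^(−kt) = 3.681 × 0.5561 = 2.047 mg/L.
At the second outfall, C = (45240·2.047 + 4000·17.10) / (45240 + 4000) = 3.270 mg/L.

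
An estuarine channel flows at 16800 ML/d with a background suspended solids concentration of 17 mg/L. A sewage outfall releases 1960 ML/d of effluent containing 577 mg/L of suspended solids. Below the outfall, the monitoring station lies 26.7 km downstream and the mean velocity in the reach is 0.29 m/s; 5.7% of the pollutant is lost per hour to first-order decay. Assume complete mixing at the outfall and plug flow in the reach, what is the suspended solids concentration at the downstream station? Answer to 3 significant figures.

Conservation of mass: C = (16800·17.00 + 1960·577.0) / 18760 = 1417000/18760 = 75.51 mg/L.
Travel time t = 26.7·1000 / 0.29 = 92070 s = 25.57 h.
5.7%/h lost → k = −ln(1 − 0.057) = 0.05869 h⁻¹.
After decay, C = 75.51 × e^(−kt) = 75.51 × 0.2229 = 16.83 mg/L.

16.8 mg/L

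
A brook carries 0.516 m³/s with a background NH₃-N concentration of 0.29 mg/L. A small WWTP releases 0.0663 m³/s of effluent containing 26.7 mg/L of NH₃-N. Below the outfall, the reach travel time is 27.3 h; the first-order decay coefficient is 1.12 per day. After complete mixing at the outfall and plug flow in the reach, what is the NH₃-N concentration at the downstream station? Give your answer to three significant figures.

Mass balance: C = (0.5160·0.2900 + 0.06630·26.70) / 0.5823 = 1.920/0.5823 = 3.297 mg/L.
First-order decay: C = 3.297·exp(−k·t) = 3.297·0.2797 = 0.9222 mg/L.

0.922 mg/L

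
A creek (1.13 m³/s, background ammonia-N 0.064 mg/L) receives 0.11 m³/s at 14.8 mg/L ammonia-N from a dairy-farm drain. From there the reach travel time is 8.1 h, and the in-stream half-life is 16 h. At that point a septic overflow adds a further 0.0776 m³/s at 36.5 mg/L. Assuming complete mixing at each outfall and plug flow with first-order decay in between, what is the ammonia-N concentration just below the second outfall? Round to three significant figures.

3.06 mg/L

After mixing, C = (1.130·0.06400 + 0.1100·14.80) / 1.240 = 1.700/1.240 = 1.371 mg/L; combined flow 1.240 m³/s.
Half-life 16 h → k = ln 2 / 16 = 0.04332 h⁻¹ = 1.040 d⁻¹.
First-order decay: C = 1.371·exp(−k·t) = 1.371·0.7041 = 0.9654 mg/L.
Second outfall: C = (1.240·0.9654 + 0.07760·36.50)/1.318 = 3.058 mg/L.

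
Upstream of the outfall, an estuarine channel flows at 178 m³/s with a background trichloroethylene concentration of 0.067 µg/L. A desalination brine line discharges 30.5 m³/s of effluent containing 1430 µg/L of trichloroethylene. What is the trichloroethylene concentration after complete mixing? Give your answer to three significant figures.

209 µg/L

Conservation of mass: C = (178.0·0.06700 + 30.50·1430) / 208.5 = 43630/208.5 = 209.2 µg/L.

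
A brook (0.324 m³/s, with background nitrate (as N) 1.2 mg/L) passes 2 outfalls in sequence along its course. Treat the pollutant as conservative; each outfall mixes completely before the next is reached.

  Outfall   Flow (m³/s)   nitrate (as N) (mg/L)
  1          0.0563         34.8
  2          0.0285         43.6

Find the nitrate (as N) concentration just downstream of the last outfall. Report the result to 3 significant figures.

8.78 mg/L

After outfall 1: Q = 0.3240 + 0.05630 = 0.3803 m³/s; C = (0.3240·1.200 + 0.05630·34.80)/0.3803 = 6.174 mg/L.
After outfall 2: Q = 0.3803 + 0.02850 = 0.4088 m³/s; C = (0.3803·6.174 + 0.02850·43.60)/0.4088 = 8.783 mg/L.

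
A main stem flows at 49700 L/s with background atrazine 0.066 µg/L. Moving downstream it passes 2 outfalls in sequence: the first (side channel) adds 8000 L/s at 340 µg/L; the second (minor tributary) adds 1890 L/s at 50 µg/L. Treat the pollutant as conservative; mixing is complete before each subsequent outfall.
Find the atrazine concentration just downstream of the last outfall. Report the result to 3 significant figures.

Below outfall 1: Q → 57700 L/s, C = (49700·0.06600 + 8000·340.0)/57700 = 47.20 µg/L.
Below outfall 2: Q → 59590 L/s, C = (57700·47.20 + 1890·50.00)/59590 = 47.29 µg/L.

47.3 µg/L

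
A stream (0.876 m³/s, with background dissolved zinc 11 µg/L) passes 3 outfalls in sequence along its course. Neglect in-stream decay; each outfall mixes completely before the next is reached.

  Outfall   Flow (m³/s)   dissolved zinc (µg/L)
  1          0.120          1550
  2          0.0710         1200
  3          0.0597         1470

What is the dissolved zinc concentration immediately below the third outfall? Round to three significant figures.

327 µg/L

Below outfall 1: Q → 0.9960 m³/s, C = (0.8760·11.00 + 0.1200·1550)/0.9960 = 196.4 µg/L.
Below outfall 2: Q → 1.067 m³/s, C = (0.9960·196.4 + 0.07100·1200)/1.067 = 263.2 µg/L.
Below outfall 3: Q → 1.127 m³/s, C = (1.067·263.2 + 0.05970·1470)/1.127 = 327.1 µg/L.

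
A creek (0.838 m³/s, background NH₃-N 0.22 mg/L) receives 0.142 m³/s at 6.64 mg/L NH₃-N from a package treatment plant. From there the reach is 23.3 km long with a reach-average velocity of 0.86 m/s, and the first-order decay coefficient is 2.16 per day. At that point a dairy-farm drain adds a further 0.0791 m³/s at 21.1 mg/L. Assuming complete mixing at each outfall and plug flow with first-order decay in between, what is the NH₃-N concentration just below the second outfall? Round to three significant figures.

Conservation of mass: C = (0.8380·0.2200 + 0.1420·6.640) / 0.9800 = 1.127/0.9800 = 1.150 mg/L; combined flow 0.9800 m³/s.
Travel time t = 23.3·1000 / 0.86 = 27090 s = 7.526 h.
Applying C = C₀e^(−kt): 1.150 × 0.5080 = 0.5843 mg/L.
Second outfall: C = (0.9800·0.5843 + 0.07910·21.10)/1.059 = 2.117 mg/L.

2.12 mg/L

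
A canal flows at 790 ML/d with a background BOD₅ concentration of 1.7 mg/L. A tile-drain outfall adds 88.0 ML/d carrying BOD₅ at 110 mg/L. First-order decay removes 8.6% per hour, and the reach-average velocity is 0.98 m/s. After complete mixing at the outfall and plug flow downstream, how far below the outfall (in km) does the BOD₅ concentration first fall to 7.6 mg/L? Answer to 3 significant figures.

19.7 km

Mixed concentration C = ΣQC/ΣQ = (790.0·1.700 + 88.00·110.0) / 878.0 = 11020/878.0 = 12.55 mg/L.
8.6%/h lost → k = −ln(1 − 0.086) = 0.08992 h⁻¹.
Set 12.55·exp(−k·t) = 7.6 → t = ln(12.55/7.6)/k = 20090 s = 5.582 h.
Distance = v·t = 0.98·20090 = 19690 m = 19.69 km.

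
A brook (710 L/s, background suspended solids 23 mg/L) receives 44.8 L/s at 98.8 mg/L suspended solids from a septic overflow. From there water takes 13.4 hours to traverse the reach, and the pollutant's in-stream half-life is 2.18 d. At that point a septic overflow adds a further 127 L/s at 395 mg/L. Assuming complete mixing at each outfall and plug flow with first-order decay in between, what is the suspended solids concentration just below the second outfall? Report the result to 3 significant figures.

Conservation of mass: C = (710.0·23.00 + 44.80·98.80) / 754.8 = 20760/754.8 = 27.50 mg/L; combined flow 754.8 L/s.
Half-life 2.18 d → k = ln 2 / 2.18 = 0.3180 d⁻¹.
After decay, C = 27.50 × e^(−kt) = 27.50 × 0.8373 = 23.03 mg/L.
Second outfall: C = (754.8·23.03 + 127.0·395.0)/881.8 = 76.60 mg/L.

76.6 mg/L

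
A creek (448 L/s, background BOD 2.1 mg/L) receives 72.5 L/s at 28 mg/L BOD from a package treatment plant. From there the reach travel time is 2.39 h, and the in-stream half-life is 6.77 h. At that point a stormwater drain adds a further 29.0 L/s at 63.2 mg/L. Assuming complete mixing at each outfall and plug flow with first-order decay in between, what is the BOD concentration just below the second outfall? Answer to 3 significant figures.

7.57 mg/L

After mixing, C = (448.0·2.100 + 72.50·28.00) / 520.5 = 2971/520.5 = 5.708 mg/L; combined flow 520.5 L/s.
Half-life 6.77 h → k = ln 2 / 6.77 = 0.1024 h⁻¹ = 2.457 d⁻¹.
Decay over the reach: 5.708·exp(−kt) = 5.708·0.7829 = 4.469 mg/L.
At the second outfall, C = (520.5·4.469 + 29.00·63.20) / (520.5 + 29.00) = 7.568 mg/L.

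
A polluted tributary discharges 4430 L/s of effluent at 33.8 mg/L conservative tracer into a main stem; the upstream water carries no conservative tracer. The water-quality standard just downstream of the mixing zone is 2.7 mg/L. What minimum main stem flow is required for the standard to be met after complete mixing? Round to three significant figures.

51000 L/s

Set C_mix = 2.7: (Q·0 + 4430·33.80) / (Q + 4430) = 2.7
→ Q = 4430·(33.80 − 2.7)/(2.7 − 0) = 51030 L/s.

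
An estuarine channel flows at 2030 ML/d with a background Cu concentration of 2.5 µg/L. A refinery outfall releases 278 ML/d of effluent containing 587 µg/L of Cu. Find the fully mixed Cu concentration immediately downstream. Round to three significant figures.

Mass balance: C = (2030·2.500 + 278.0·587.0) / 2308 = 168300/2308 = 72.90 µg/L.

72.9 µg/L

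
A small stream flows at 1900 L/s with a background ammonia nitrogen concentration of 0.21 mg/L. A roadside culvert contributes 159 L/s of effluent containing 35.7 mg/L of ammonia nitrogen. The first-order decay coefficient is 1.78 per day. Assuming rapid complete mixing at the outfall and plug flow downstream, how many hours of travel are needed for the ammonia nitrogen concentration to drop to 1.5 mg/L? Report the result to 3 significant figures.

Conservation of mass: C = (1900·0.2100 + 159.0·35.70) / 2059 = 6075/2059 = 2.951 mg/L.
2.951·exp(−k·t) = 1.5 → t = ln(2.951/1.5)/k = 32840 s = 9.122 h.

9.12 h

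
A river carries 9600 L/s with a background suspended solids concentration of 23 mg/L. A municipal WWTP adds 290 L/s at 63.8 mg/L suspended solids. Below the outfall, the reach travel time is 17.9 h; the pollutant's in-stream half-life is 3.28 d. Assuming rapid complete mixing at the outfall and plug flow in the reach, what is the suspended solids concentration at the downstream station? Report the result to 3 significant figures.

Mixed concentration C = ΣQC/ΣQ = (9600·23.00 + 290.0·63.80) / 9890 = 239300/9890 = 24.20 mg/L.
Half-life 3.28 d → k = ln 2 / 3.28 = 0.2113 d⁻¹.
After decay, C = 24.20 × e^(−kt) = 24.20 × 0.8542 = 20.67 mg/L.

20.7 mg/L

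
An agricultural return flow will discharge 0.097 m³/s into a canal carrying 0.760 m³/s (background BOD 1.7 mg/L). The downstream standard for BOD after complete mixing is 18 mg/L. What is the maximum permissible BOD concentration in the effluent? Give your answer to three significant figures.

146 mg/L

At the limit, (Qr·Cr + Qe·Cₑ)/(Qr + Qe) = 18:
Cₑ = (0.8570·18 − 0.7600·1.700) / 0.09700 = 145.7 mg/L.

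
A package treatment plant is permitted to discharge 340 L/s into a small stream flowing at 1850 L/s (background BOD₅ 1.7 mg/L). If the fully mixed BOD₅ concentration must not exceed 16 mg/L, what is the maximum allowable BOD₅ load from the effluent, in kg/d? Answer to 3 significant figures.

2760 kg/d

Mass balance at the limit: 1850·1.700 + 340.0·Cₑ = 2190·16 → Cₑ = 93.81 mg/L.
340.0 L/s = 0.3400 m³/s. Load = 0.3400 m³/s × 93.81 g/m³ × 86 400 s/d = 2756 kg/d.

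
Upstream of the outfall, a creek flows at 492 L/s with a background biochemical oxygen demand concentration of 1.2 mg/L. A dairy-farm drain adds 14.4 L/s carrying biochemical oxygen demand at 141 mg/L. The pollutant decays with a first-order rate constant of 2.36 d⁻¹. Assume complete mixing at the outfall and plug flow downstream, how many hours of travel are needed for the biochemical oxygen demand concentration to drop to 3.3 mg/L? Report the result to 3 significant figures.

After mixing, C = (492.0·1.200 + 14.40·141.0) / 506.4 = 2621/506.4 = 5.175 mg/L.
5.175·exp(−k·t) = 3.3 → t = ln(5.175/3.3)/k = 16470 s = 4.576 h.

4.58 h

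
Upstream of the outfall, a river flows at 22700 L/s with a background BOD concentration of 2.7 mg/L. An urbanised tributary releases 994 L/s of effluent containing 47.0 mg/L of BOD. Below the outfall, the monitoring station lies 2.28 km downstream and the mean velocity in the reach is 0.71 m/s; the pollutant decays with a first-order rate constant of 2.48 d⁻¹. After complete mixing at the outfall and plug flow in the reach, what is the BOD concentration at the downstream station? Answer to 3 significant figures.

Mixed concentration C = ΣQC/ΣQ = (22700·2.700 + 994.0·47.00) / 23690 = 108000/23690 = 4.558 mg/L.
Travel time t = 2.28·1000 / 0.71 = 3211 s = 0.8920 h.
Applying C = C₀e^(−kt): 4.558 × 0.9119 = 4.157 mg/L.

4.16 mg/L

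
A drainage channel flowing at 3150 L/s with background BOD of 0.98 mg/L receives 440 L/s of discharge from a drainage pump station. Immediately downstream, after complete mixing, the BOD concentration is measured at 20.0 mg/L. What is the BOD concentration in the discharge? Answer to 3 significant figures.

156 mg/L

Mass balance: 3150·0.9800 + 440.0·Cₑ = 3590·20.00
→ Cₑ = (3590·20.00 − 3150·0.9800) / 440.0 = 156.2 mg/L.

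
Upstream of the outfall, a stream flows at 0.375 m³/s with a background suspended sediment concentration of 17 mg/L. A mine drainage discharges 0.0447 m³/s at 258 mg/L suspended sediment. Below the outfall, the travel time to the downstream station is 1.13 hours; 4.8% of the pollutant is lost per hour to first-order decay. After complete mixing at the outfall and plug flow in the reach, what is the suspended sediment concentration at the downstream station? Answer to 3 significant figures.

40.4 mg/L

Mass balance: C = (0.3750·17.00 + 0.04470·258.0) / 0.4197 = 17.91/0.4197 = 42.67 mg/L.
4.8%/h lost → k = −ln(1 − 0.048) = 0.04919 h⁻¹.
After decay, C = 42.67 × e^(−kt) = 42.67 × 0.9459 = 40.36 mg/L.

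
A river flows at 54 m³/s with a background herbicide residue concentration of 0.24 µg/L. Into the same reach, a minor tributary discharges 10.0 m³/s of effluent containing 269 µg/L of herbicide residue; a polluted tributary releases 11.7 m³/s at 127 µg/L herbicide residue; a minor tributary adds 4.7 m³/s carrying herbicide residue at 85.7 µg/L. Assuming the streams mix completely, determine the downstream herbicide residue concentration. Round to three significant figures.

Mixed concentration C = ΣQC/ΣQ = (54.00·0.2400 + 10.00·269.0 + 11.70·127.0 + 4.700·85.70) / 80.40 = 4592/80.40 = 57.11 µg/L.

57.1 µg/L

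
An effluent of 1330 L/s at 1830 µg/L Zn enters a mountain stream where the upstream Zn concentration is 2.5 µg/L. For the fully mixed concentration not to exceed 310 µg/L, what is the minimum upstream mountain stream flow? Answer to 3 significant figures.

6570 L/s

Set C_mix = 310: (Q·2.500 + 1330·1830) / (Q + 1330) = 310
→ Q = 1330·(1830 − 310)/(310 − 2.500) = 6574 L/s.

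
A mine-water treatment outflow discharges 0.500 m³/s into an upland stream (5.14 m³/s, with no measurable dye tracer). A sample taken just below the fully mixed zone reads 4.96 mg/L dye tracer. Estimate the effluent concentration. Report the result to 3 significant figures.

Mass balance: 5.140·0 + 0.5000·Cₑ = 5.640·4.960
→ Cₑ = (5.640·4.960 − 5.140·0) / 0.5000 = 55.95 mg/L.

55.9 mg/L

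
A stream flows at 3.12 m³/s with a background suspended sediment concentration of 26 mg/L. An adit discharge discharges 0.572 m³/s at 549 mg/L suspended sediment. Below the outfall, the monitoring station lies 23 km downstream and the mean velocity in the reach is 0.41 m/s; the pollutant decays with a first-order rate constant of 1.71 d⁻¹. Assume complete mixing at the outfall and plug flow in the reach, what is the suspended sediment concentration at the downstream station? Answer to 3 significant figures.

Flow-weighted average: C = (3.120·26.00 + 0.5720·549.0) / 3.692 = 395.1/3.692 = 107.0 mg/L.
Travel time t = 23·1000 / 0.41 = 56100 s = 15.58 h.
Decay over the reach: 107.0·exp(−kt) = 107.0·0.3295 = 35.26 mg/L.

35.3 mg/L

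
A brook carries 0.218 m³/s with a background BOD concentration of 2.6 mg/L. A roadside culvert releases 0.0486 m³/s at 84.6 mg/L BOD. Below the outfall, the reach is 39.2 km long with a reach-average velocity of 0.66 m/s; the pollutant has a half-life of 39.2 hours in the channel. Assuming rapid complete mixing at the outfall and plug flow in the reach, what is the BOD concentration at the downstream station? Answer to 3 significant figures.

After mixing, C = (0.2180·2.600 + 0.04860·84.60) / 0.2666 = 4.678/0.2666 = 17.55 mg/L.
Travel time t = 39.2·1000 / 0.66 = 59390 s = 16.50 h.
Half-life 39.2 h → k = ln 2 / 39.2 = 0.01768 h⁻¹ = 0.4244 d⁻¹.
Applying C = C₀e^(−kt): 17.55 × 0.7470 = 13.11 mg/L.

13.1 mg/L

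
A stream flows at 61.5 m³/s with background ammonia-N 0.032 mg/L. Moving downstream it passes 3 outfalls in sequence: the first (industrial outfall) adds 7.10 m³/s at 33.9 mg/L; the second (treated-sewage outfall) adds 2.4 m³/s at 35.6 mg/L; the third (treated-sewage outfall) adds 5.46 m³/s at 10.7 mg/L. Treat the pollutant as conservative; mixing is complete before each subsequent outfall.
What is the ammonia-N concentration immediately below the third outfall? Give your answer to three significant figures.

Outfall 1: combined Q = 68.60 m³/s; C = (61.50·0.03200 + 7.100·33.90)/68.60 = 3.537 mg/L.
Outfall 2: combined Q = 71.00 m³/s; C = (68.60·3.537 + 2.400·35.60)/71.00 = 4.621 mg/L.
Outfall 3: combined Q = 76.46 m³/s; C = (71.00·4.621 + 5.460·10.70)/76.46 = 5.055 mg/L.

5.06 mg/L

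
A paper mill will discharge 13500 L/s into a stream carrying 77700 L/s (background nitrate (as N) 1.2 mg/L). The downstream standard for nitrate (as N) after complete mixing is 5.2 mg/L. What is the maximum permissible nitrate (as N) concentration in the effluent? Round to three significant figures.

At the limit, (Qr·Cr + Qe·Cₑ)/(Qr + Qe) = 5.2:
Cₑ = (91200·5.2 − 77700·1.200) / 13500 = 28.22 mg/L.

28.2 mg/L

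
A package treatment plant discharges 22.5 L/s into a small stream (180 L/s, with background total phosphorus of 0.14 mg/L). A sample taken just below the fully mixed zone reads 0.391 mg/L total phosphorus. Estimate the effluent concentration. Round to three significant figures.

Mass balance: 180.0·0.1400 + 22.50·Cₑ = 202.5·0.3910
→ Cₑ = (202.5·0.3910 − 180.0·0.1400) / 22.50 = 2.399 mg/L.

2.40 mg/L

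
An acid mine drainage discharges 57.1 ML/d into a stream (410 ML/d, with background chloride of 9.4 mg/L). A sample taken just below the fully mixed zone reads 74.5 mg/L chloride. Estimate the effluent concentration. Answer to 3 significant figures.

Mass balance: 410.0·9.400 + 57.10·Cₑ = 467.1·74.50
→ Cₑ = (467.1·74.50 − 410.0·9.400) / 57.10 = 541.9 mg/L.

542 mg/L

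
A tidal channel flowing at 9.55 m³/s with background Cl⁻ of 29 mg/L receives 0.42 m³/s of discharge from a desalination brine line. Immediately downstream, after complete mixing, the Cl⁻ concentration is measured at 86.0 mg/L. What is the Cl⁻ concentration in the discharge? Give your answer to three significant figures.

Mass balance: 9.550·29.00 + 0.4200·Cₑ = 9.970·86.00
→ Cₑ = (9.970·86.00 − 9.550·29.00) / 0.4200 = 1382 mg/L.

1380 mg/L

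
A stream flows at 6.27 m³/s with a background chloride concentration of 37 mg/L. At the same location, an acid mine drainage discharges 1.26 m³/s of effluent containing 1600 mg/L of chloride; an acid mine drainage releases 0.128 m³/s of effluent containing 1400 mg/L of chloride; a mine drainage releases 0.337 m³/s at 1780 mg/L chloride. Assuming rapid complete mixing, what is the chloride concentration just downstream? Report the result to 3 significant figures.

379 mg/L

After mixing, C = (6.270·37.00 + 1.260·1600 + 0.1280·1400 + 0.3370·1780) / 7.995 = 3027/7.995 = 378.6 mg/L.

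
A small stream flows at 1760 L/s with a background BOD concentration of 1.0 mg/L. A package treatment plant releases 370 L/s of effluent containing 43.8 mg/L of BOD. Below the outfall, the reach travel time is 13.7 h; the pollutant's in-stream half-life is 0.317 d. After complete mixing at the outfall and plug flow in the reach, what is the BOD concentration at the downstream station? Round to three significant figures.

2.42 mg/L

Conservation of mass: C = (1760·1.000 + 370.0·43.80) / 2130 = 17970/2130 = 8.435 mg/L.
Half-life 0.317 d → k = ln 2 / 0.317 = 2.187 d⁻¹.
Decay over the reach: 8.435·exp(−kt) = 8.435·0.2870 = 2.421 mg/L.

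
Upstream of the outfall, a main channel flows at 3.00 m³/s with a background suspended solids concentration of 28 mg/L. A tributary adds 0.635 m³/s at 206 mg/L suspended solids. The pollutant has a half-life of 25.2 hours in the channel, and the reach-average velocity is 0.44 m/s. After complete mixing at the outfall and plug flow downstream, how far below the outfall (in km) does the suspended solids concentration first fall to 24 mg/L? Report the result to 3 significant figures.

51.9 km

Mixed concentration C = ΣQC/ΣQ = (3.000·28.00 + 0.6350·206.0) / 3.635 = 214.8/3.635 = 59.09 mg/L.
Half-life 25.2 h → k = ln 2 / 25.2 = 0.02751 h⁻¹ = 0.6601 d⁻¹.
Set 59.09·exp(−k·t) = 24 → t = ln(59.09/24)/k = 117900 s = 32.76 h.
Distance = v·t = 0.44·117900 = 51890 m = 51.89 km.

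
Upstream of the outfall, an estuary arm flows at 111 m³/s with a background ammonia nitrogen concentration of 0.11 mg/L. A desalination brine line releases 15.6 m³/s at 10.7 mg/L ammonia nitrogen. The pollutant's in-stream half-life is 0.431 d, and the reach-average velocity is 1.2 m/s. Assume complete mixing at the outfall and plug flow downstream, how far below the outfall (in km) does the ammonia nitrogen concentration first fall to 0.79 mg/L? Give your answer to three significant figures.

Mass balance: C = (111.0·0.1100 + 15.60·10.70) / 126.6 = 179.1/126.6 = 1.415 mg/L.
Half-life 0.431 d → k = ln 2 / 0.431 = 1.608 d⁻¹.
Set 1.415·exp(−k·t) = 0.79 → t = ln(1.415/0.79)/k = 31310 s = 8.697 h.
Distance = v·t = 1.2·31310 = 37570 m = 37.57 km.

37.6 km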